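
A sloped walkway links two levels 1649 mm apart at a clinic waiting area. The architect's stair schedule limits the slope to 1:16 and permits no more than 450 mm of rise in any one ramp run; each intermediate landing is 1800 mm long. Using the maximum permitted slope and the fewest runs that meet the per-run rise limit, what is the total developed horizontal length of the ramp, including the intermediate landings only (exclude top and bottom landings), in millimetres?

31784 mm

⌈1649/450⌉ = 4 ramp runs. That means 3 intermediate landings.
Horizontal run for 1649 mm of rise at 1:16 is 1649 × 16 = 26384 mm.
Intermediate landings: 3 × 1800 = 5400 mm.
Total developed length = 26384 + 5400 = 31784 mm.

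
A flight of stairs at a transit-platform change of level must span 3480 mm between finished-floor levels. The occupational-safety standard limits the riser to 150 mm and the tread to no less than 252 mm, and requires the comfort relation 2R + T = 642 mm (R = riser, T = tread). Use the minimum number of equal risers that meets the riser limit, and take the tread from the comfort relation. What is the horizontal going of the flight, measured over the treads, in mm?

8096 mm

At most 150 each: 3480/150 = 23.20, giving 24 risers.
Each riser is 3480/24 = 145 mm (≤ 150 mm).
T = 642 − 2·145 = 352 mm, which satisfies the 252 mm minimum.
Going = (24 − 1) × 352 = 8096 mm.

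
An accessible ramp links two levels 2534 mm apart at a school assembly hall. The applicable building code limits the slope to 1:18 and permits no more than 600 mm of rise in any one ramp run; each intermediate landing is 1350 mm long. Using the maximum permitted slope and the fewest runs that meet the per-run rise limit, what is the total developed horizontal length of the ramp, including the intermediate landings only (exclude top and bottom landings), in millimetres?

2534 / 600 = 4.22, so 5 ramp runs are needed. That means 4 intermediate landings.
Horizontal run for 2534 mm of rise at 1:18 is 2534 × 18 = 45612 mm.
Intermediate landings: 4 × 1350 = 5400 mm.
Total developed length = 45612 + 5400 = 51012 mm.

51012 mm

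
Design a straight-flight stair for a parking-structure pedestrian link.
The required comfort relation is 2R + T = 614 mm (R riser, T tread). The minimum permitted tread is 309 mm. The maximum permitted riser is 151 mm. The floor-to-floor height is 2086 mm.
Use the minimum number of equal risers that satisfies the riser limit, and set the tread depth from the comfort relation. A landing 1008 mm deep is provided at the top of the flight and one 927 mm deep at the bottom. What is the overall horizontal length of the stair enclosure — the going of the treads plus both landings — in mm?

At most 151 each: 2086/151 = 13.81, giving 14 risers.
Each riser is 2086/14 = 149 mm (≤ 151 mm).
From 2R + T = 614: T = 614 − 298 = 316 mm.
14 risers give 13 treads; going = 13 × 316 = 4108 mm.
Enclosure = 4108 + 1008 + 927 = 6043 mm.

6043 mm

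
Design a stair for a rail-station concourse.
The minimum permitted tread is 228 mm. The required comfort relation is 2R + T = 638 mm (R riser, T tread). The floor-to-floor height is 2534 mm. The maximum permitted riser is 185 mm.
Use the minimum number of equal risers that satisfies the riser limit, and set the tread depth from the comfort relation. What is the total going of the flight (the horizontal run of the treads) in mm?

3588 mm

⌈2534/185⌉ = 14 risers.
Riser R = 2534 / 14 = 181 mm, within the 185 mm limit.
T = 638 − 2·181 = 276 mm, which satisfies the 228 mm minimum.
14 risers give 13 treads; going = 13 × 276 = 3588 mm.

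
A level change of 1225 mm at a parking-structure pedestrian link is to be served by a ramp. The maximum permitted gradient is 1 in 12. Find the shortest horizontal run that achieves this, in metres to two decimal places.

At 1:12 the run is 12 × 1225 = 14700 mm.
14700 mm = 14.70 m.

14.70 m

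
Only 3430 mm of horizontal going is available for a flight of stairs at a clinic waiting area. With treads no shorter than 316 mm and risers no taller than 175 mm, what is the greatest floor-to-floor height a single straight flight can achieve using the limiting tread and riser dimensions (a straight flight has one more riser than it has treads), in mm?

Treads that fit: ⌊3430 / 316⌋ = 10.
Risers = treads + 1 = 11.
Maximum height = 11 × 175 = 1925 mm.

1925 mm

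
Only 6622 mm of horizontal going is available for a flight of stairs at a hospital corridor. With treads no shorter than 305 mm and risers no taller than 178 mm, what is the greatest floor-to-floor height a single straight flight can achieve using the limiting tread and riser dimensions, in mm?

3916 mm

6622 / 305 = 21.71, so 21 treads fit.
Risers = treads + 1 = 22.
Maximum height = 22 × 178 = 3916 mm.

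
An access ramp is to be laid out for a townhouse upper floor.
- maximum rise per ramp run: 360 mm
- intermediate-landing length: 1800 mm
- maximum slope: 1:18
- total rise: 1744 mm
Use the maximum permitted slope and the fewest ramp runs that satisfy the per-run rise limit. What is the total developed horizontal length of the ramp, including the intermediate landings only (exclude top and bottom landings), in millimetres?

38592 mm

⌈1744/360⌉ = 5 ramp runs. That means 4 intermediate landings.
Horizontal run for 1744 mm of rise at 1:18 is 1744 × 18 = 31392 mm.
4 intermediate landings contribute 4 × 1800 = 7200 mm.
Total developed length = 31392 + 7200 = 38592 mm.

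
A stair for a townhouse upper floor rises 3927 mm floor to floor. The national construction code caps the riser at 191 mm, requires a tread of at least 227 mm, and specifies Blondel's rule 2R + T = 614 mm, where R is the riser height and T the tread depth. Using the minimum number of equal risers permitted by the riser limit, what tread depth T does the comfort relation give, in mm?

3927 / 191 = 20.56, so 21 risers are needed.
R = 3927 ÷ 21 = 187 mm.
T = 614 − 2·187 = 240 mm, which satisfies the 227 mm minimum.

240 mm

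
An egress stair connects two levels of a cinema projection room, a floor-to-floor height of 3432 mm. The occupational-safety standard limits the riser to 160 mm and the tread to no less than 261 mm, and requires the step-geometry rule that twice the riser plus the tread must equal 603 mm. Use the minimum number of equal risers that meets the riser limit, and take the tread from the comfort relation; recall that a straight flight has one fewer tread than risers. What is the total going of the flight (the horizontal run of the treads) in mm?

3432 / 160 = 21.450 → round up to 22 risers.
Riser R = 3432 / 22 = 156 mm, within the 160 mm limit.
From 2R + T = 603: T = 603 − 312 = 291 mm.
Treads = 22 − 1 = 21; going = 21 × 291 = 6111 mm.

6111 mm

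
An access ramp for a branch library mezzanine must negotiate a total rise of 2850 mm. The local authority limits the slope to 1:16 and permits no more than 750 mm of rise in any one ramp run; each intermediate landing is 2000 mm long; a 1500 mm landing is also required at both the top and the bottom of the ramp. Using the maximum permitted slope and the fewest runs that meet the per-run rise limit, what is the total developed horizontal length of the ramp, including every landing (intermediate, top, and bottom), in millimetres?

At most 750 each: 2850/750 = 3.80, giving 4 ramp runs. That means 3 intermediate landings.
Horizontal run for 2850 mm of rise at 1:16 is 2850 × 16 = 45600 mm.
3 intermediate landings contribute 3 × 2000 = 6000 mm.
Top and bottom landings: 2 × 1500 = 3000 mm.
Total = 45600 + 6000 + 3000 = 54600 mm.

54600 mm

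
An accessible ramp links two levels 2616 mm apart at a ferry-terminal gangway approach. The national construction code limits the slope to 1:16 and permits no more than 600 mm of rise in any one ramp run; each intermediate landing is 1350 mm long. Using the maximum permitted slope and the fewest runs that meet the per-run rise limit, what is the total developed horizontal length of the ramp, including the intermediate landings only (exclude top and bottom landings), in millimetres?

2616 / 600 = 4.360 → round up to 5 ramp runs. That means 4 intermediate landings.
Horizontal run for 2616 mm of rise at 1:16 is 2616 × 16 = 41856 mm.
4 intermediate landings contribute 4 × 1350 = 5400 mm.
Developed length = 41856 + 5400 = 47256 mm.

47256 mm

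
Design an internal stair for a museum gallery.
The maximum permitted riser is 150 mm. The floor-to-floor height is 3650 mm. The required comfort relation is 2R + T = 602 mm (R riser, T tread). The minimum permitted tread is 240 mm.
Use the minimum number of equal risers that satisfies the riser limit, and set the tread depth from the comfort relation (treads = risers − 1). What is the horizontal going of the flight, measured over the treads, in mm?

⌈3650/150⌉ = 25 risers.
Each riser is 3650/25 = 146 mm (≤ 150 mm).
T = 602 − 2·146 = 310 mm, which satisfies the 240 mm minimum.
Going = (25 − 1) × 310 = 7440 mm.

7440 mm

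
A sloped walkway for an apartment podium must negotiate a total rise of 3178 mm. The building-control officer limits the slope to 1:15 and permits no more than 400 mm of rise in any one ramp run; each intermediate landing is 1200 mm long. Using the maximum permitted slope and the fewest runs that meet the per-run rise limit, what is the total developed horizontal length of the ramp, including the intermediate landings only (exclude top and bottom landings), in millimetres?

⌈3178/400⌉ = 8 ramp runs. That means 7 intermediate landings.
Horizontal run for 3178 mm of rise at 1:15 is 3178 × 15 = 47670 mm.
Intermediate landings: 7 × 1200 = 8400 mm.
Total developed length = 47670 + 8400 = 56070 mm.

56070 mm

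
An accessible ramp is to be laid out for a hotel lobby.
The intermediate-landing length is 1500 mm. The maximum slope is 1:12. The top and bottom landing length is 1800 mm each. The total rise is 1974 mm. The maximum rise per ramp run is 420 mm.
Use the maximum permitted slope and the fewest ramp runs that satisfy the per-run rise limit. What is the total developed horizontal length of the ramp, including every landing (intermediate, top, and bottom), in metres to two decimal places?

33.29 m

1974 / 420 = 4.70, so 5 ramp runs are needed. That means 4 intermediate landings.
Horizontal run for 1974 mm of rise at 1:12 is 1974 × 12 = 23688 mm.
Intermediate landings: 4 × 1500 = 6000 mm.
Top and bottom landings: 2 × 1800 = 3600 mm.
Total = 23688 + 6000 + 3600 = 33288 mm.
= 33.29 m.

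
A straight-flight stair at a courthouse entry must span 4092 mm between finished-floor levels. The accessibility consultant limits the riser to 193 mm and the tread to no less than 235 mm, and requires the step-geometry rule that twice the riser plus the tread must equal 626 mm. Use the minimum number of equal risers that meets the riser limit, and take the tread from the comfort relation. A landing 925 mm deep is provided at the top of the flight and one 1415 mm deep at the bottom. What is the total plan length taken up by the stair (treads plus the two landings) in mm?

7674 mm

4092 / 193 = 21.202 → round up to 22 risers.
R = 4092 ÷ 22 = 186 mm.
Tread T = 626 − 2 × 186 = 254 mm (≥ 235 mm).
Going = (22 − 1) × 254 = 5334 mm.
Enclosure = 5334 + 925 + 1415 = 7674 mm.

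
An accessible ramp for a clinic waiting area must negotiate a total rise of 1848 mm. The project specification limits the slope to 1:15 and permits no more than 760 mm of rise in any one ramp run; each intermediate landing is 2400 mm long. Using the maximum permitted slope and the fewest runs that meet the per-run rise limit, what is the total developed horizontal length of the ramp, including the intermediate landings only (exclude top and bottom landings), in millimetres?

32520 mm

1848 / 760 = 2.43, so 3 ramp runs are needed. That means 2 intermediate landings.
Horizontal run for 1848 mm of rise at 1:15 is 1848 × 15 = 27720 mm.
Intermediate landings: 2 × 2400 = 4800 mm.
Developed length = 27720 + 4800 = 32520 mm.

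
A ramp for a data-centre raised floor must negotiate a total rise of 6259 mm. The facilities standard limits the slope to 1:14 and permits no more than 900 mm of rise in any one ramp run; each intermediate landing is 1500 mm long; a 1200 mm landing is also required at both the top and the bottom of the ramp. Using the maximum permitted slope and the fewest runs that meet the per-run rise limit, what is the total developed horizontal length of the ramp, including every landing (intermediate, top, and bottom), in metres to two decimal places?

99.03 m

⌈6259/900⌉ = 7 ramp runs. That means 6 intermediate landings.
Horizontal run for 6259 mm of rise at 1:14 is 6259 × 14 = 87626 mm.
6 intermediate landings contribute 6 × 1500 = 9000 mm.
Top and bottom landings: 2 × 1200 = 2400 mm.
Total = 87626 + 9000 + 2400 = 99026 mm.
= 99.03 m.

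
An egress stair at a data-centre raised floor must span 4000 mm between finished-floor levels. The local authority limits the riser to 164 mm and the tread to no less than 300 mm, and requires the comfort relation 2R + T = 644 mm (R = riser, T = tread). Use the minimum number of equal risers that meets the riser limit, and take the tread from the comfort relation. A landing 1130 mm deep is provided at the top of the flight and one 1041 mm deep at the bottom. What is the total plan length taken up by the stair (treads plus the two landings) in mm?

9947 mm

At most 164 each: 4000/164 = 24.39, giving 25 risers.
R = 4000 ÷ 25 = 160 mm.
T = 644 − 2·160 = 324 mm, which satisfies the 300 mm minimum.
Treads = 25 − 1 = 24; going = 24 × 324 = 7776 mm.
Add landings: 7776 + 1130 + 1041 = 9947 mm.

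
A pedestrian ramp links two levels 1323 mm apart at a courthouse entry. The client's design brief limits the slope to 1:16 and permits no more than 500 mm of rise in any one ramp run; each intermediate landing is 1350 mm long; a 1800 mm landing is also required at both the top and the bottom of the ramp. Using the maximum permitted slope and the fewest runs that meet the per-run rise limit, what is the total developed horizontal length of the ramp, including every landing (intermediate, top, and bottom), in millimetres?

At most 500 each: 1323/500 = 2.65, giving 3 ramp runs. That means 2 intermediate landings.
Horizontal run for 1323 mm of rise at 1:16 is 1323 × 16 = 21168 mm.
2 intermediate landings contribute 2 × 1350 = 2700 mm.
Top and bottom landings: 2 × 1800 = 3600 mm.
Total = 21168 + 2700 + 3600 = 27468 mm.

27468 mm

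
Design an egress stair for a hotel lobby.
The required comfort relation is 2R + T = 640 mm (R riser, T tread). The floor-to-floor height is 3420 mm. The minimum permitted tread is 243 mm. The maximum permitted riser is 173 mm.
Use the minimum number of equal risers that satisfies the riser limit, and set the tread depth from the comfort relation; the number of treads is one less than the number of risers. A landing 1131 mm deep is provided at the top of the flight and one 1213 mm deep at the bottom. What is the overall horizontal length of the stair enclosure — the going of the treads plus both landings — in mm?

3420 / 173 = 19.769 → round up to 20 risers.
Each riser is 3420/20 = 171 mm (≤ 173 mm).
T = 640 − 2·171 = 298 mm, which satisfies the 243 mm minimum.
20 risers give 19 treads; going = 19 × 298 = 5662 mm.
Add landings: 5662 + 1131 + 1213 = 8006 mm.

8006 mm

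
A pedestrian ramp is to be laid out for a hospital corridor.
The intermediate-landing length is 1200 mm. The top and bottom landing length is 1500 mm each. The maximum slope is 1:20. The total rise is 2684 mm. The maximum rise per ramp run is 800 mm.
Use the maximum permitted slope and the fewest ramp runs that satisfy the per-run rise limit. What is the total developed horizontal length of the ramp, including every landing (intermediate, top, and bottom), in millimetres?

At most 800 each: 2684/800 = 3.35, giving 4 ramp runs. That means 3 intermediate landings.
Ramp run (horizontal) at 1:20: 2684 × 20 = 53680 mm.
Intermediate landings: 3 × 1200 = 3600 mm.
Top and bottom landings: 2 × 1500 = 3000 mm.
Total = 53680 + 3600 + 3000 = 60280 mm.

60280 mm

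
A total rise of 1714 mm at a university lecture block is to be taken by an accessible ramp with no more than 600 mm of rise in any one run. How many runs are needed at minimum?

3 runs

At most 600 each: 1714/600 = 2.86, giving 3 ramp runs.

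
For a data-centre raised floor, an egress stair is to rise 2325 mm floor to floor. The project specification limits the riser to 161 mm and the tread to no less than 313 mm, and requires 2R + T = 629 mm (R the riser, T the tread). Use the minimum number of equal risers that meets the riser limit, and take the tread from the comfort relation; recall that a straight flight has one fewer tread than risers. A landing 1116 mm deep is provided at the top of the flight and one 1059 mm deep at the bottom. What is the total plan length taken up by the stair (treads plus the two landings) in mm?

2325 / 161 = 14.44, so 15 risers are needed.
Riser R = 2325 / 15 = 155 mm, within the 161 mm limit.
From 2R + T = 629: T = 629 − 310 = 319 mm.
Going = (15 − 1) × 319 = 4466 mm.
Enclosure = 4466 + 1116 + 1059 = 6641 mm.

6641 mm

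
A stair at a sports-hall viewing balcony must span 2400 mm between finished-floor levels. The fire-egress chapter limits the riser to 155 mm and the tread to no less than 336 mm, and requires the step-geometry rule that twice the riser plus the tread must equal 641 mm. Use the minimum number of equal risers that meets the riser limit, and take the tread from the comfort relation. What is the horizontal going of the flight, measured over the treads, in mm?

5115 mm

2400 / 155 = 15.484 → round up to 16 risers.
R = 2400 ÷ 16 = 150 mm.
Tread T = 641 − 2 × 150 = 341 mm (≥ 336 mm).
Treads = 16 − 1 = 15; going = 15 × 341 = 5115 mm.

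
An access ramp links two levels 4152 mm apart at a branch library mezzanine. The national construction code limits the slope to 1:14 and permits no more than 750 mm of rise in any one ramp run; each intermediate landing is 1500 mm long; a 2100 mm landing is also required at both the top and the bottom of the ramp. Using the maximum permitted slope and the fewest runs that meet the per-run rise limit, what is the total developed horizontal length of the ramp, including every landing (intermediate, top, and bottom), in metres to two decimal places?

69.83 m

4152 / 750 = 5.536 → round up to 6 ramp runs. That means 5 intermediate landings.
Horizontal run for 4152 mm of rise at 1:14 is 4152 × 14 = 58128 mm.
5 intermediate landings contribute 5 × 1500 = 7500 mm.
Top and bottom landings: 2 × 2100 = 4200 mm.
Total = 58128 + 7500 + 4200 = 69828 mm.
= 69.83 m.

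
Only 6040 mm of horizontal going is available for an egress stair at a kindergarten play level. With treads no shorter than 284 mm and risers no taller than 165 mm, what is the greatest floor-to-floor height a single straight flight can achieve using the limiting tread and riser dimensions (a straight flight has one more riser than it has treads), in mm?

6040 / 284 = 21.27, so 21 treads fit.
Risers = treads + 1 = 22.
Maximum height = 22 × 165 = 3630 mm.

3630 mm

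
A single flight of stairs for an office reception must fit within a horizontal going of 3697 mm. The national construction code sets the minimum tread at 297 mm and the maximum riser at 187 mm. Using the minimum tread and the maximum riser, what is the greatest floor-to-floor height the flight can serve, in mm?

Treads that fit: ⌊3697 / 297⌋ = 12.
Risers = treads + 1 = 13.
Maximum height = 13 × 187 = 2431 mm.

2431 mm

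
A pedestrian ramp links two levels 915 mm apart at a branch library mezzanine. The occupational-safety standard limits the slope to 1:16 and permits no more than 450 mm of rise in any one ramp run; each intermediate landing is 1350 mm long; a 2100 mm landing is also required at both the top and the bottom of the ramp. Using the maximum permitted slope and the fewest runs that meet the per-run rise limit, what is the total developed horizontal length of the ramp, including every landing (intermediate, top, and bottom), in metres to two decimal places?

915 / 450 = 2.033 → round up to 3 ramp runs. That means 2 intermediate landings.
Ramp run (horizontal) at 1:16: 915 × 16 = 14640 mm.
Intermediate landings: 2 × 1350 = 2700 mm.
Top and bottom landings: 2 × 2100 = 4200 mm.
Total = 14640 + 2700 + 4200 = 21540 mm.
= 21.54 m.

21.54 m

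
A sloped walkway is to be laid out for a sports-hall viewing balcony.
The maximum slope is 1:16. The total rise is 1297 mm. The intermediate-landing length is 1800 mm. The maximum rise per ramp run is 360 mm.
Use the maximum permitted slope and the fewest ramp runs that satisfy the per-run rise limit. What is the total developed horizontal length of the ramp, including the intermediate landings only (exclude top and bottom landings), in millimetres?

26152 mm

1297 / 360 = 3.60, so 4 ramp runs are needed. That means 3 intermediate landings.
Ramp run (horizontal) at 1:16: 1297 × 16 = 20752 mm.
3 intermediate landings contribute 3 × 1800 = 5400 mm.
Developed length = 20752 + 5400 = 26152 mm.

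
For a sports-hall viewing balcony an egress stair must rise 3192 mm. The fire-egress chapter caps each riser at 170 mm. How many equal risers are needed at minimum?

19 risers

3192 / 170 = 18.78, so 19 risers are needed.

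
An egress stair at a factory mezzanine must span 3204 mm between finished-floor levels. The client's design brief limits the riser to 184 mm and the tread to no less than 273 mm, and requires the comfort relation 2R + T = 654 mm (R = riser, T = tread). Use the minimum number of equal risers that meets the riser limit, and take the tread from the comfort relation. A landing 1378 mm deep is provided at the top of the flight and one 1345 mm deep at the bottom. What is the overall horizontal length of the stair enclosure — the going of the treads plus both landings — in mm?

3204 / 184 = 17.41, so 18 risers are needed.
R = 3204 ÷ 18 = 178 mm.
From 2R + T = 654: T = 654 − 356 = 298 mm.
18 risers give 17 treads; going = 17 × 298 = 5066 mm.
Enclosure = 5066 + 1378 + 1345 = 7789 mm.

7789 mm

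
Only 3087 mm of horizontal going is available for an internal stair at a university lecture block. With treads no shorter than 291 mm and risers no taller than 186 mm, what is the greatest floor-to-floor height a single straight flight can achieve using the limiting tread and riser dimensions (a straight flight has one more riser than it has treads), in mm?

3087 / 291 = 10.61, so 10 treads fit.
Risers = treads + 1 = 11.
Maximum height = 11 × 186 = 2046 mm.

2046 mm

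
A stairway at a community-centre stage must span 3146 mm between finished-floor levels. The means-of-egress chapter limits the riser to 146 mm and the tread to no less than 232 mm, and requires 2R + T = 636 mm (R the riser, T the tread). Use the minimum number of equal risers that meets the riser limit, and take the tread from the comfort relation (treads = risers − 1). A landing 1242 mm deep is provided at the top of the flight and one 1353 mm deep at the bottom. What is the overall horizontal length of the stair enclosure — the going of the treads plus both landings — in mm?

9945 mm

At most 146 each: 3146/146 = 21.55, giving 22 risers.
Riser R = 3146 / 22 = 143 mm, within the 146 mm limit.
From 2R + T = 636: T = 636 − 286 = 350 mm.
Going = (22 − 1) × 350 = 7350 mm.
Add landings: 7350 + 1242 + 1353 = 9945 mm.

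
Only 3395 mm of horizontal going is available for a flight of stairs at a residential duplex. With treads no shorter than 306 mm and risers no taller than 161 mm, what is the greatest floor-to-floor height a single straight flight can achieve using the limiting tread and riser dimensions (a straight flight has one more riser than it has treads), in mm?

3395 / 306 = 11.09, so 11 treads fit.
Risers = treads + 1 = 12.
Maximum height = 12 × 161 = 1932 mm.

1932 mm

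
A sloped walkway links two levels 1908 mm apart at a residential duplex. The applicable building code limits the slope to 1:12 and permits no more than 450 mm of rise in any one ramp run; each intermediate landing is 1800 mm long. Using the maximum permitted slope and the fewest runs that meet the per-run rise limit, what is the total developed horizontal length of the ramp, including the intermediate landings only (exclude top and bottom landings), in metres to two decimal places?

1908 / 450 = 4.240 → round up to 5 ramp runs. That means 4 intermediate landings.
Ramp run (horizontal) at 1:12: 1908 × 12 = 22896 mm.
4 intermediate landings contribute 4 × 1800 = 7200 mm.
Total developed length = 22896 + 7200 = 30096 mm.
= 30.10 m.

30.10 m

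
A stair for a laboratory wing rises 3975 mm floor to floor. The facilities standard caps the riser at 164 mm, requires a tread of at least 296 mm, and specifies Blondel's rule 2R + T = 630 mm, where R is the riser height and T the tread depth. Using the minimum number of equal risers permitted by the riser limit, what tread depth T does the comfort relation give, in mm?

312 mm

3975 / 164 = 24.24, so 25 risers are needed.
Riser R = 3975 / 25 = 159 mm, within the 164 mm limit.
Tread T = 630 − 2 × 159 = 312 mm (≥ 296 mm).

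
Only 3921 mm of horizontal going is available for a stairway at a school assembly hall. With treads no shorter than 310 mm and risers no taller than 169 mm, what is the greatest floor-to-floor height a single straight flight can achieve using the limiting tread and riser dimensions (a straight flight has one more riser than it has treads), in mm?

3921 / 310 = 12.65, so 12 treads fit.
Risers = treads + 1 = 13.
Maximum height = 13 × 169 = 2197 mm.

2197 mm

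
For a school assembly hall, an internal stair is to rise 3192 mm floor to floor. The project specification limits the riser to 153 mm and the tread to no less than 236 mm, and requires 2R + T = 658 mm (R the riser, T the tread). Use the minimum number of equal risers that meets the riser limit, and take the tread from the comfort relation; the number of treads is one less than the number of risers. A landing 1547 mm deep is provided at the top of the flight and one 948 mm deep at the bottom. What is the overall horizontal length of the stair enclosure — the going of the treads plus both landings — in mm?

⌈3192/153⌉ = 21 risers.
R = 3192 ÷ 21 = 152 mm.
Tread T = 658 − 2 × 152 = 354 mm (≥ 236 mm).
Treads = 21 − 1 = 20; going = 20 × 354 = 7080 mm.
Enclosure = 7080 + 1547 + 948 = 9575 mm.

9575 mm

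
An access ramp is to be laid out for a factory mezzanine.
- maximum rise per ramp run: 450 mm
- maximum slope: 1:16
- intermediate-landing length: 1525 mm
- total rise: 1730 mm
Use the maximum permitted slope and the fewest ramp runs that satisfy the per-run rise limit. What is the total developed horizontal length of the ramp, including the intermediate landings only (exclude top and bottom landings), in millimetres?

1730 / 450 = 3.84, so 4 ramp runs are needed. That means 3 intermediate landings.
Horizontal run for 1730 mm of rise at 1:16 is 1730 × 16 = 27680 mm.
Intermediate landings: 3 × 1525 = 4575 mm.
Developed length = 27680 + 4575 = 32255 mm.

32255 mm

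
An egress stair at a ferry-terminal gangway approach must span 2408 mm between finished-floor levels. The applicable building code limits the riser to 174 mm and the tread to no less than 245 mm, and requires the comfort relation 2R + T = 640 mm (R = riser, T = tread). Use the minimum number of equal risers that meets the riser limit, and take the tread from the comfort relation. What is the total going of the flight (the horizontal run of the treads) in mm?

3848 mm

At most 174 each: 2408/174 = 13.84, giving 14 risers.
R = 2408 ÷ 14 = 172 mm.
Tread T = 640 − 2 × 172 = 296 mm (≥ 245 mm).
Treads = 14 − 1 = 13; going = 13 × 296 = 3848 mm.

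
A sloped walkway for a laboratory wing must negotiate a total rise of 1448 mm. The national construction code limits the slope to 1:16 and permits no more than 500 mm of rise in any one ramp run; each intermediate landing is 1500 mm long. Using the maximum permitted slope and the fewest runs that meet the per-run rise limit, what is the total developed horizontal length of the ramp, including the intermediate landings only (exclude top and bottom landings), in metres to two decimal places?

At most 500 each: 1448/500 = 2.90, giving 3 ramp runs. That means 2 intermediate landings.
Horizontal run for 1448 mm of rise at 1:16 is 1448 × 16 = 23168 mm.
Intermediate landings: 2 × 1500 = 3000 mm.
Total developed length = 23168 + 3000 = 26168 mm.
= 26.17 m.

26.17 m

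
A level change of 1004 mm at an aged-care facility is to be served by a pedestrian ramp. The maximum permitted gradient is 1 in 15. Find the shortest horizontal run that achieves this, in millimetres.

15060 mm

Run = rise × 15 = 1004 × 15 = 15060 mm.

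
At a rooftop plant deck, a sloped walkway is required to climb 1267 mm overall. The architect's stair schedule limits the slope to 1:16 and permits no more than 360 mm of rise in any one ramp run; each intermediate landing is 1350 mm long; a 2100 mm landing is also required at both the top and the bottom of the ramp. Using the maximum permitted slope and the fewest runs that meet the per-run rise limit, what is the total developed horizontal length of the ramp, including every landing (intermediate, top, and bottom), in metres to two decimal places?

1267 / 360 = 3.519 → round up to 4 ramp runs. That means 3 intermediate landings.
Ramp run (horizontal) at 1:16: 1267 × 16 = 20272 mm.
Intermediate landings: 3 × 1350 = 4050 mm.
Top and bottom landings: 2 × 2100 = 4200 mm.
Total = 20272 + 4050 + 4200 = 28522 mm.
= 28.52 m.

28.52 m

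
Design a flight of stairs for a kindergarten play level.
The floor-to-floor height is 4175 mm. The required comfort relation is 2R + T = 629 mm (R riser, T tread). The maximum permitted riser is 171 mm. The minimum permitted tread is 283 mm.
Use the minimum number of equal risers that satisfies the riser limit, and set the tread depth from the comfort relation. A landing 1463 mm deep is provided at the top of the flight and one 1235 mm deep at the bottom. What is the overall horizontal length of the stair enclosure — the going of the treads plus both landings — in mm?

4175 / 171 = 24.42, so 25 risers are needed.
R = 4175 ÷ 25 = 167 mm.
From 2R + T = 629: T = 629 − 334 = 295 mm.
Going = (25 − 1) × 295 = 7080 mm.
Enclosure = 7080 + 1463 + 1235 = 9778 mm.

9778 mm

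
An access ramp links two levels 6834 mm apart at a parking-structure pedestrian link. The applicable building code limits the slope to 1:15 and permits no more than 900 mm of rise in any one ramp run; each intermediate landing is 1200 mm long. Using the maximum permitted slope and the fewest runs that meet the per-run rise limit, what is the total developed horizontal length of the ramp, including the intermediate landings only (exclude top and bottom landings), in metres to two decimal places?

110.91 m

6834 / 900 = 7.59, so 8 ramp runs are needed. That means 7 intermediate landings.
Ramp run (horizontal) at 1:15: 6834 × 15 = 102510 mm.
7 intermediate landings contribute 7 × 1200 = 8400 mm.
Total developed length = 102510 + 8400 = 110910 mm.
= 110.91 m.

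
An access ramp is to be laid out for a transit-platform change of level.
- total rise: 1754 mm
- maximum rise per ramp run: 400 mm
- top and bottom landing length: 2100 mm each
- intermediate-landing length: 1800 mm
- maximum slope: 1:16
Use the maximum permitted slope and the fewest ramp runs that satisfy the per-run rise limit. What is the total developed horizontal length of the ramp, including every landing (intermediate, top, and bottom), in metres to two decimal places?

1754 / 400 = 4.385 → round up to 5 ramp runs. That means 4 intermediate landings.
Ramp run (horizontal) at 1:16: 1754 × 16 = 28064 mm.
4 intermediate landings contribute 4 × 1800 = 7200 mm.
Top and bottom landings: 2 × 2100 = 4200 mm.
Total = 28064 + 7200 + 4200 = 39464 mm.
= 39.46 m.

39.46 m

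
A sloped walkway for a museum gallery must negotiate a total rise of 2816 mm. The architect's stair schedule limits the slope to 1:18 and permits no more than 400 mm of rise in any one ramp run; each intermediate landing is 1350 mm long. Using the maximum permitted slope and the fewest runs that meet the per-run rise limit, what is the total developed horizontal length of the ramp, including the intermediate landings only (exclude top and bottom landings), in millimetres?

60138 mm

2816 / 400 = 7.040 → round up to 8 ramp runs. That means 7 intermediate landings.
Horizontal run for 2816 mm of rise at 1:18 is 2816 × 18 = 50688 mm.
Intermediate landings: 7 × 1350 = 9450 mm.
Developed length = 50688 + 9450 = 60138 mm.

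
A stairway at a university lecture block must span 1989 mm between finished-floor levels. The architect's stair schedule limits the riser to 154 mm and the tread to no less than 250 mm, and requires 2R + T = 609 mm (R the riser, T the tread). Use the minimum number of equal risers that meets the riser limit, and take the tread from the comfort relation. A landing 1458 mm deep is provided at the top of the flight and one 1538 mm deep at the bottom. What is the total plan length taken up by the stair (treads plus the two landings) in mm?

1989 / 154 = 12.92, so 13 risers are needed.
Riser R = 1989 / 13 = 153 mm, within the 154 mm limit.
Tread T = 609 − 2 × 153 = 303 mm (≥ 250 mm).
Treads = 13 − 1 = 12; going = 12 × 303 = 3636 mm.
Enclosure = 3636 + 1458 + 1538 = 6632 mm.

6632 mm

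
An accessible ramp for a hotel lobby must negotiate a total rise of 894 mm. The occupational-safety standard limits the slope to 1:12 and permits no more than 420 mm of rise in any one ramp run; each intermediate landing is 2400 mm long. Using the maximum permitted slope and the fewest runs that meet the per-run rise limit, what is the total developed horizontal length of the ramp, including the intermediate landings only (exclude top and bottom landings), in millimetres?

15528 mm

⌈894/420⌉ = 3 ramp runs. That means 2 intermediate landings.
Ramp run (horizontal) at 1:12: 894 × 12 = 10728 mm.
2 intermediate landings contribute 2 × 2400 = 4800 mm.
Total developed length = 10728 + 4800 = 15528 mm.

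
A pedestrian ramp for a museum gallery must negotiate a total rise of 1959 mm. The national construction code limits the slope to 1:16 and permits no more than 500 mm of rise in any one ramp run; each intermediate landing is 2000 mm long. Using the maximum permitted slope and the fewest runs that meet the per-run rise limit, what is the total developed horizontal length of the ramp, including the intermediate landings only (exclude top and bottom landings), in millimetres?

37344 mm

1959 / 500 = 3.92, so 4 ramp runs are needed. That means 3 intermediate landings.
Ramp run (horizontal) at 1:16: 1959 × 16 = 31344 mm.
3 intermediate landings contribute 3 × 2000 = 6000 mm.
Developed length = 31344 + 6000 = 37344 mm.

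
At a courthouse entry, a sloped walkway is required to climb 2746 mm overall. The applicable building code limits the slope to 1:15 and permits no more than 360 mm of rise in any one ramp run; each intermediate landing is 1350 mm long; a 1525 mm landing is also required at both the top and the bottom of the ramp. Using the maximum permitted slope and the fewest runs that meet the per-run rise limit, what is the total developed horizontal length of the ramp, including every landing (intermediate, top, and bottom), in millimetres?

53690 mm

At most 360 each: 2746/360 = 7.63, giving 8 ramp runs. That means 7 intermediate landings.
Horizontal run for 2746 mm of rise at 1:15 is 2746 × 15 = 41190 mm.
Intermediate landings: 7 × 1350 = 9450 mm.
Top and bottom landings: 2 × 1525 = 3050 mm.
Total = 41190 + 9450 + 3050 = 53690 mm.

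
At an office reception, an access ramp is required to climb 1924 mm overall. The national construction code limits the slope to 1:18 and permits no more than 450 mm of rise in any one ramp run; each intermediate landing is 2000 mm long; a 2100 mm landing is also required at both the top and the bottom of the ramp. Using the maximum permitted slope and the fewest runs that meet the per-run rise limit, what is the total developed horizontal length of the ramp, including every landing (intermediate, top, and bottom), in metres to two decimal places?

At most 450 each: 1924/450 = 4.28, giving 5 ramp runs. That means 4 intermediate landings.
Horizontal run for 1924 mm of rise at 1:18 is 1924 × 18 = 34632 mm.
Intermediate landings: 4 × 2000 = 8000 mm.
Top and bottom landings: 2 × 2100 = 4200 mm.
Total = 34632 + 8000 + 4200 = 46832 mm.
= 46.83 m.

46.83 m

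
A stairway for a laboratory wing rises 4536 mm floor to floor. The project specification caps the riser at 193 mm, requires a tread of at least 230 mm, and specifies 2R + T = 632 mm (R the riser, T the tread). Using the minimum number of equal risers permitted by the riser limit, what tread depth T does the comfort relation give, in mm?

254 mm

4536 / 193 = 23.503 → round up to 24 risers.
Each riser is 4536/24 = 189 mm (≤ 193 mm).
From 2R + T = 632: T = 632 − 378 = 254 mm.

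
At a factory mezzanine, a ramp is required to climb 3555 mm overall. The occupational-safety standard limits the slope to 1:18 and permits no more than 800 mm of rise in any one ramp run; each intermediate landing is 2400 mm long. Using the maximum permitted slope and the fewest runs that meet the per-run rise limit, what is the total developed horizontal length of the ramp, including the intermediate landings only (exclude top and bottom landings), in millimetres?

⌈3555/800⌉ = 5 ramp runs. That means 4 intermediate landings.
Horizontal run for 3555 mm of rise at 1:18 is 3555 × 18 = 63990 mm.
4 intermediate landings contribute 4 × 2400 = 9600 mm.
Total developed length = 63990 + 9600 = 73590 mm.

73590 mm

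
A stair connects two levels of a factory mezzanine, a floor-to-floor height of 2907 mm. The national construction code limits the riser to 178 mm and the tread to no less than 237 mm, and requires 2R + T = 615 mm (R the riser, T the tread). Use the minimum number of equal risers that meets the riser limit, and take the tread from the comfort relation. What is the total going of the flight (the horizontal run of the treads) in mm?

⌈2907/178⌉ = 17 risers.
R = 2907 ÷ 17 = 171 mm.
From 2R + T = 615: T = 615 − 342 = 273 mm.
17 risers give 16 treads; going = 16 × 273 = 4368 mm.

4368 mm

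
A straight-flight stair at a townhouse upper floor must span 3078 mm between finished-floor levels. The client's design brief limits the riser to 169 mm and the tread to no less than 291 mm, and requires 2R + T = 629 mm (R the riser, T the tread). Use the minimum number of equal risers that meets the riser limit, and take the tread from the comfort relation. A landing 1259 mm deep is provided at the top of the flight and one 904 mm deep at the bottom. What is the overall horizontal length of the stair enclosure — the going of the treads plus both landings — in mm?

3078 / 169 = 18.21, so 19 risers are needed.
R = 3078 ÷ 19 = 162 mm.
T = 629 − 2·162 = 305 mm, which satisfies the 291 mm minimum.
Going = (19 − 1) × 305 = 5490 mm.
Enclosure = 5490 + 1259 + 904 = 7653 mm.

7653 mm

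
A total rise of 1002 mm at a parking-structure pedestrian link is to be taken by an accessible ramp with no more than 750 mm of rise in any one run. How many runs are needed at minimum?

⌈1002/750⌉ = 2 ramp runs.

2 runs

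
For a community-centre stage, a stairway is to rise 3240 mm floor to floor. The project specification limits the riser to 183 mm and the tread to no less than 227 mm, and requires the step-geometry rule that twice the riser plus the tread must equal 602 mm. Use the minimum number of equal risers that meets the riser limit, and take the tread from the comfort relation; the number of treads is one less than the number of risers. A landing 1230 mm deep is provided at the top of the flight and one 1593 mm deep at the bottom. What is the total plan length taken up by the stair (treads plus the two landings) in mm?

6937 mm

3240 / 183 = 17.705 → round up to 18 risers.
Each riser is 3240/18 = 180 mm (≤ 183 mm).
Tread T = 602 − 2 × 180 = 242 mm (≥ 227 mm).
Going = (18 − 1) × 242 = 4114 mm.
Enclosure = 4114 + 1230 + 1593 = 6937 mm.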